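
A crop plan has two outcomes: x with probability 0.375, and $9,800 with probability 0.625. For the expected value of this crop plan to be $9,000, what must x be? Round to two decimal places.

x = $7,666.67

0.375·x + 0.625·9800 = 9000
0.375·x = 9000 − 6125 = 2875
x = 2875 / 0.375 = 7666.6667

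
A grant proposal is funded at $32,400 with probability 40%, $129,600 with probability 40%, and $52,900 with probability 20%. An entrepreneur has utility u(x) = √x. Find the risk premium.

E[u] = 0.4·√32400 + 0.4·√129600 + 0.2·√52900 = 0.4·180 + 0.4·360 + 0.2·230 = 262
CE = (262)² = 68644
Risk premium = EV − CE = 75380 − 68644 = 6736

$6,736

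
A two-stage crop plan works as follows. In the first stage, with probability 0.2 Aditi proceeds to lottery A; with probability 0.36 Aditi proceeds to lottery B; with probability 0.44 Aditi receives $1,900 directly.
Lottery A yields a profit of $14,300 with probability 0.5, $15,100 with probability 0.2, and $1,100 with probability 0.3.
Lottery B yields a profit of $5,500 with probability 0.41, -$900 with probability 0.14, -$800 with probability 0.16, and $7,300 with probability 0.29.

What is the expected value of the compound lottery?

EV(A) = 0.5 × 14300 + 0.2 × 15100 + 0.3 × 1100 = 7150 + 3020 + 330 = 10500
EV(B) = 0.41 × 5500 + 0.14 × (-900) + 0.16 × (-800) + 0.29 × 7300 = 2255 − 126 − 128 + 2117 = 4118
Branch C: 1900 (certain)
Overall = 0.2 × 10500 + 0.36 × 4118 + 0.44 × 1900 = 2100 + 1482.48 + 836 = 4418.48

$4,418.48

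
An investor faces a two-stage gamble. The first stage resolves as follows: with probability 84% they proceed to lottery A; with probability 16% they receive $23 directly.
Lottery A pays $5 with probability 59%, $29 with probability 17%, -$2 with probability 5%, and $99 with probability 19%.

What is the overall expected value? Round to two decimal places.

EV(A) = 0.59 × 5 + 0.17 × 29 + 0.05 × (-2) + 0.19 × 99 = 2.95 + 4.93 − 0.1 + 18.81 = 26.59
Branch B: 23 (certain)
Overall = 0.84 × 26.59 + 0.16 × 23 = 22.3356 + 3.68 = 26.0156

$26.02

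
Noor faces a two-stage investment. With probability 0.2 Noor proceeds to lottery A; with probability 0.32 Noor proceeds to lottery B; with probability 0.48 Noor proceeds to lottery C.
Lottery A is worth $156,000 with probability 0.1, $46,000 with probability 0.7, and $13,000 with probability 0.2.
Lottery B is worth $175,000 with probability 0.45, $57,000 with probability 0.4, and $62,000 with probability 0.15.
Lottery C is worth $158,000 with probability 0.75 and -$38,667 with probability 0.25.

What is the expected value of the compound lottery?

$97,791.96

EV(A) = 0.1 × 156000 + 0.7 × 46000 + 0.2 × 13000 = 15600 + 32200 + 2600 = 50400
EV(B) = 0.45 × 175000 + 0.4 × 57000 + 0.15 × 62000 = 78750 + 22800 + 9300 = 110850
EV(C) = 0.75 × 158000 + 0.25 × (-38667) = 118500 − 9666.75 = 108833.25
Overall = 0.2 × 50400 + 0.32 × 110850 + 0.48 × 108833.25 = 10080 + 35472 + 52239.96 = 97791.96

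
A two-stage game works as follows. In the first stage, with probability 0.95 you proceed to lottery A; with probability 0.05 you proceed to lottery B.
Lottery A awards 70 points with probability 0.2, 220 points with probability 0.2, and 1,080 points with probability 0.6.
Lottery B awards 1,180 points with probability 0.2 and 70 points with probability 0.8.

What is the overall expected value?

685.3 points

EV(A) = 0.2 × 70 + 0.2 × 220 + 0.6 × 1080 = 14 + 44 + 648 = 706
EV(B) = 0.2 × 1180 + 0.8 × 70 = 236 + 56 = 292
Overall = 0.95 × 706 + 0.05 × 292 = 670.7 + 14.6 = 685.3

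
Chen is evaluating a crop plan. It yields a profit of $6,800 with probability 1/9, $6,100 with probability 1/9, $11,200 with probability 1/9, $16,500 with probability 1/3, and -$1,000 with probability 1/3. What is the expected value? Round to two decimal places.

$7,844.44

EV = 1/9 × 6800 + 1/9 × 6100 + 1/9 × 11200 + 1/3 × 16500 + 1/3 × (-1000) = 755.5556 + 677.7778 + 1244.4444 + 5500 − 333.3333 = 7844.4444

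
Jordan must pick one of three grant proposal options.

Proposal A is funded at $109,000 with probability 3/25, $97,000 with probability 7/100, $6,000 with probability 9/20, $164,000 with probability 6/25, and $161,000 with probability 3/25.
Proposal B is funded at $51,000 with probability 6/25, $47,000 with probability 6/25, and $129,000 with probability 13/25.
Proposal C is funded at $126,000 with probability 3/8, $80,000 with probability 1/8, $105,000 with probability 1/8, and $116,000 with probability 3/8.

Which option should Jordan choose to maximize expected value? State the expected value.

Proposal C ($113,875)

Proposal A = 3/25 × 109000 + 7/100 × 97000 + 9/20 × 6000 + 6/25 × 164000 + 3/25 × 161000 = 13080 + 6790 + 2700 + 39360 + 19320 = 81250
Proposal B = 6/25 × 51000 + 6/25 × 47000 + 13/25 × 129000 = 12240 + 11280 + 67080 = 90600
Proposal C = 3/8 × 126000 + 1/8 × 80000 + 1/8 × 105000 + 3/8 × 116000 = 47250 + 10000 + 13125 + 43500 = 113875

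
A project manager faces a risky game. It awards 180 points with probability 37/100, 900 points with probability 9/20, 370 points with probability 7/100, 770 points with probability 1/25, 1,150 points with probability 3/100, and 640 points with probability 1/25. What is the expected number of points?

EV = 37/100 × 180 + 9/20 × 900 + 7/100 × 370 + 1/25 × 770 + 3/100 × 1150 + 1/25 × 640 = 66.6 + 405 + 25.9 + 30.8 + 34.5 + 25.6 = 588.4

588.4 points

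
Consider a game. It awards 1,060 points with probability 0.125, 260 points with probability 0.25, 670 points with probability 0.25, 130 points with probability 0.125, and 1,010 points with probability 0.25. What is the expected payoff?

EV = 0.125 × 1060 + 0.25 × 260 + 0.25 × 670 + 0.125 × 130 + 0.25 × 1010 = 132.5 + 65 + 167.5 + 16.25 + 252.5 = 633.75

633.75 points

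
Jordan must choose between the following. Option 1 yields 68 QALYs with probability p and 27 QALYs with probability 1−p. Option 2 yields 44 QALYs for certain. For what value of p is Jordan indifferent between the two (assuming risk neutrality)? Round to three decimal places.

p = 0.415

p·68 + (1−p)·27 = 44
41p + 27 = 44
p = (44 − 27) / 41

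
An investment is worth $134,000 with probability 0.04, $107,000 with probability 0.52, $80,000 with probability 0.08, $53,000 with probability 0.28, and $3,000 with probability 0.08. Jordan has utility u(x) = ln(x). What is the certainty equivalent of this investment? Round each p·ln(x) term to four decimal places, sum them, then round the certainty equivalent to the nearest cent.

$65,101.31

E[u] = 0.04·ln(134000) + 0.52·ln(107000) + 0.08·ln(80000) + 0.28·ln(53000) + 0.08·ln(3000) = 0.4722 + 6.0219 + 0.9032 + 3.0459 + 0.6405 = 11.0837
CE = e^11.0837 ≈ 65101.31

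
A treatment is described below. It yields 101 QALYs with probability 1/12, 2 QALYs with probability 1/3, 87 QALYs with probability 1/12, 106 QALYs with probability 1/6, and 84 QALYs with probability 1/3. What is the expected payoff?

EV = 1/12 × 101 + 1/3 × 2 + 1/12 × 87 + 1/6 × 106 + 1/3 × 84 = 8.4167 + 0.6667 + 7.25 + 17.6667 + 28 = 62

62 QALYs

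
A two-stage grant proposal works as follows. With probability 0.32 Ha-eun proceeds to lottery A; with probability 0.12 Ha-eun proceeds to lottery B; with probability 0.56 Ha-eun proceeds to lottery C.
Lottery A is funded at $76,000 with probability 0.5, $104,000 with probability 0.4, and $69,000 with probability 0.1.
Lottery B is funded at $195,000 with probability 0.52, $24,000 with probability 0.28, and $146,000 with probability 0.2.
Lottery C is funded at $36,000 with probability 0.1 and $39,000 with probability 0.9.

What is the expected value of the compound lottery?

$65,830.40

EV(A) = 0.5 × 76000 + 0.4 × 104000 + 0.1 × 69000 = 38000 + 41600 + 6900 = 86500
EV(B) = 0.52 × 195000 + 0.28 × 24000 + 0.2 × 146000 = 101400 + 6720 + 29200 = 137320
EV(C) = 0.1 × 36000 + 0.9 × 39000 = 3600 + 35100 = 38700
Overall = 0.32 × 86500 + 0.12 × 137320 + 0.56 × 38700 = 27680 + 16478.4 + 21672 = 65830.4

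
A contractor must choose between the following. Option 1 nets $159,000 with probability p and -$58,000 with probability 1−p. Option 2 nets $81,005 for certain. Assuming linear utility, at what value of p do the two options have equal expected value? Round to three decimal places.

p·159000 + (1−p)·(-58000) = 81005
217000p − 58000 = 81005
p = (81005 + 58000) / 217000

p = 0.641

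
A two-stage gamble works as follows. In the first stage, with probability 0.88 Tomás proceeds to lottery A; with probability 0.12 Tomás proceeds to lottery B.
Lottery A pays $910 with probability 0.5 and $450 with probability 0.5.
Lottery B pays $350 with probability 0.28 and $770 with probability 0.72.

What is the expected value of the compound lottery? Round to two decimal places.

EV(A) = 0.5 × 910 + 0.5 × 450 = 455 + 225 = 680
EV(B) = 0.28 × 350 + 0.72 × 770 = 98 + 554.4 = 652.4
Overall = 0.88 × 680 + 0.12 × 652.4 = 598.4 + 78.288 = 676.688

$676.69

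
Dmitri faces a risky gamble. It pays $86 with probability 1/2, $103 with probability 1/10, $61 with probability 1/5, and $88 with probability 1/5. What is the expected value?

$83.10

EV = 1/2 × 86 + 1/10 × 103 + 1/5 × 61 + 1/5 × 88 = 43 + 10.3 + 12.2 + 17.6 = 83.1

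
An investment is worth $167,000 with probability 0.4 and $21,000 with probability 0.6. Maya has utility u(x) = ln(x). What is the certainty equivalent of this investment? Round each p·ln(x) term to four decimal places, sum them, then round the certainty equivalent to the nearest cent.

$48,131.88

E[u] = 0.4·ln(167000) + 0.6·ln(21000) = 4.8103 + 5.9714 = 10.7817
CE = e^10.7817 ≈ 48131.88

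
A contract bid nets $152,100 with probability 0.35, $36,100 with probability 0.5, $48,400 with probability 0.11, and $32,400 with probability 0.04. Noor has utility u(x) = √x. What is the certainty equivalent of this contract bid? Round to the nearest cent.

E[u] = 0.35·√152100 + 0.5·√36100 + 0.11·√48400 + 0.04·√32400 = 0.35·390 + 0.5·190 + 0.11·220 + 0.04·180 = 262.9
CE = (262.9)² = 69116.41

$69,116.41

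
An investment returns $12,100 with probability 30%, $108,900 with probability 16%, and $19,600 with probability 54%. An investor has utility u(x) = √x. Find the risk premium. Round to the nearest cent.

E[u] = 0.3·√12100 + 0.16·√108900 + 0.54·√19600 = 0.3·110 + 0.16·330 + 0.54·140 = 161.4
CE = (161.4)² = 26049.96
Risk premium = EV − CE = 31638 − 26049.96 = 5588.04

$5,588.04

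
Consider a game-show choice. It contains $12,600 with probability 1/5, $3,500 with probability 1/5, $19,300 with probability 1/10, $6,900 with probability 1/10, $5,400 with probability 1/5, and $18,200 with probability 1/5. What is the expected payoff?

$10,560

EV = 1/5 × 12600 + 1/5 × 3500 + 1/10 × 19300 + 1/10 × 6900 + 1/5 × 5400 + 1/5 × 18200 = 2520 + 700 + 1930 + 690 + 1080 + 3640 = 10560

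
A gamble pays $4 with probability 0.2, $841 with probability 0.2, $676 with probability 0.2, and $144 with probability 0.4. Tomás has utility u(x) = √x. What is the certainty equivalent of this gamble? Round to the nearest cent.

E[u] = 0.2·√4 + 0.2·√841 + 0.2·√676 + 0.4·√144 = 0.2·2 + 0.2·29 + 0.2·26 + 0.4·12 = 16.2
CE = (16.2)² = 262.44

$262.44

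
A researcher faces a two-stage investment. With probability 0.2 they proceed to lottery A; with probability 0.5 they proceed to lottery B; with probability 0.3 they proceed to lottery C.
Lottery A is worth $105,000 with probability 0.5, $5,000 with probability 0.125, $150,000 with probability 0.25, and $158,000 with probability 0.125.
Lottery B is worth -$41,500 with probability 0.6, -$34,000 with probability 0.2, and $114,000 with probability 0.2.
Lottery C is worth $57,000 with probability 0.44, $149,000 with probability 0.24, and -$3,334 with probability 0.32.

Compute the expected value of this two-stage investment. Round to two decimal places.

$35,556.94

EV(A) = 0.5 × 105000 + 0.125 × 5000 + 0.25 × 150000 + 0.125 × 158000 = 52500 + 625 + 37500 + 19750 = 110375
EV(B) = 0.6 × (-41500) + 0.2 × (-34000) + 0.2 × 114000 = -24900 − 6800 + 22800 = -8900
EV(C) = 0.44 × 57000 + 0.24 × 149000 + 0.32 × (-3334) = 25080 + 35760 − 1066.88 = 59773.12
Overall = 0.2 × 110375 + 0.5 × (-8900) + 0.3 × 59773.12 = 22075 − 4450 + 17931.936 = 35556.936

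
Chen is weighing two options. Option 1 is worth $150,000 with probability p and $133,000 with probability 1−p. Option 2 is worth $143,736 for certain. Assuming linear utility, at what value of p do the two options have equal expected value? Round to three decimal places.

p·150000 + (1−p)·133000 = 143736
17000p + 133000 = 143736
p = (143736 − 133000) / 17000

p = 0.632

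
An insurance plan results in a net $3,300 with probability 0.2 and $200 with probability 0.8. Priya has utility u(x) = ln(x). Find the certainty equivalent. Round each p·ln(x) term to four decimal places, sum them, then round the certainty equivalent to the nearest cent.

E[u] = 0.2·ln(3300) + 0.8·ln(200) = 1.6203 + 4.2387 = 5.8590
CE = e^5.8590 ≈ 350.37

$350.37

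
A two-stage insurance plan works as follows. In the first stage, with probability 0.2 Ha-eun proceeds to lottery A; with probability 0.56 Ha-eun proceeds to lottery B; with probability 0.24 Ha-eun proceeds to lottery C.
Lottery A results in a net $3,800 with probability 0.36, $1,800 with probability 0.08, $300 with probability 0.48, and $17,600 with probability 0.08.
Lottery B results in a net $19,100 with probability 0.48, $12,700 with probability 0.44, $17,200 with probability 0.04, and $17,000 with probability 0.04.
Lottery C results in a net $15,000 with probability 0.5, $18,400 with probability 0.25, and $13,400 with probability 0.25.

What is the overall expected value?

EV(A) = 0.36 × 3800 + 0.08 × 1800 + 0.48 × 300 + 0.08 × 17600 = 1368 + 144 + 144 + 1408 = 3064
EV(B) = 0.48 × 19100 + 0.44 × 12700 + 0.04 × 17200 + 0.04 × 17000 = 9168 + 5588 + 688 + 680 = 16124
EV(C) = 0.5 × 15000 + 0.25 × 18400 + 0.25 × 13400 = 7500 + 4600 + 3350 = 15450
Overall = 0.2 × 3064 + 0.56 × 16124 + 0.24 × 15450 = 612.8 + 9029.44 + 3708 = 13350.24

$13,350.24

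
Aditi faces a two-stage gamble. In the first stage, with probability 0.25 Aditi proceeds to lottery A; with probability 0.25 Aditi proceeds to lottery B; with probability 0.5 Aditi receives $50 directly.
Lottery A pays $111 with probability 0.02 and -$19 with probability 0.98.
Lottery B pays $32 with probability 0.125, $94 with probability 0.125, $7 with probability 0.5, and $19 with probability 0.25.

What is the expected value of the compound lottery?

EV(A) = 0.02 × 111 + 0.98 × (-19) = 2.22 − 18.62 = -16.4
EV(B) = 0.125 × 32 + 0.125 × 94 + 0.5 × 7 + 0.25 × 19 = 4 + 11.75 + 3.5 + 4.75 = 24
Branch C: 50 (certain)
Overall = 0.25 × (-16.4) + 0.25 × 24 + 0.5 × 50 = -4.1 + 6 + 25 = 26.9

$26.90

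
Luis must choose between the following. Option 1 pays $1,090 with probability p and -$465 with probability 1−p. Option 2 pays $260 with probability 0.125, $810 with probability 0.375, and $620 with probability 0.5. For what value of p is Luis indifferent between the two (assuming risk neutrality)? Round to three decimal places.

p = 0.715

EV(Option 2) = 0.125 × 260 + 0.375 × 810 + 0.5 × 620 = 32.5 + 303.75 + 310 = 646.25
p·1090 + (1−p)·(-465) = 646.25
1555p − 465 = 646.25
p = (646.25 + 465) / 1555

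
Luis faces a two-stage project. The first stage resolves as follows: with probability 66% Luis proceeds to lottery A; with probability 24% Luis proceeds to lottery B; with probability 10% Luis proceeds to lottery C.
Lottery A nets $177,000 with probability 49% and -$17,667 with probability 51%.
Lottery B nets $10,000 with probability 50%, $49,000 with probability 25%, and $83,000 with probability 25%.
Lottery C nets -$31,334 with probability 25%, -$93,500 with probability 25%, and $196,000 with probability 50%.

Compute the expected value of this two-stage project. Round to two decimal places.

EV(A) = 0.49 × 177000 + 0.51 × (-17667) = 86730 − 9010.17 = 77719.83
EV(B) = 0.5 × 10000 + 0.25 × 49000 + 0.25 × 83000 = 5000 + 12250 + 20750 = 38000
EV(C) = 0.25 × (-31334) + 0.25 × (-93500) + 0.5 × 196000 = -7833.5 − 23375 + 98000 = 66791.5
Overall = 0.66 × 77719.83 + 0.24 × 38000 + 0.1 × 66791.5 = 51295.0878 + 9120 + 6679.15 = 67094.2378

$67,094.24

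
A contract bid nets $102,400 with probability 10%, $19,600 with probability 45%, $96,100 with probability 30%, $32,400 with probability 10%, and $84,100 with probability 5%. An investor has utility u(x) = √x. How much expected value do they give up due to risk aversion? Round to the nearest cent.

$6,714.75

E[u] = 0.1·√102400 + 0.45·√19600 + 0.3·√96100 + 0.1·√32400 + 0.05·√84100 = 0.1·320 + 0.45·140 + 0.3·310 + 0.1·180 + 0.05·290 = 220.5
CE = (220.5)² = 48620.25
Risk premium = EV − CE = 55335 − 48620.25 = 6714.75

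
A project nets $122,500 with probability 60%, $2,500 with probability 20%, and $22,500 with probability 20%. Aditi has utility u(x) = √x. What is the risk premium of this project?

E[u] = 0.6·√122500 + 0.2·√2500 + 0.2·√22500 = 0.6·350 + 0.2·50 + 0.2·150 = 250
CE = (250)² = 62500
Risk premium = EV − CE = 78500 − 62500 = 16000

$16,000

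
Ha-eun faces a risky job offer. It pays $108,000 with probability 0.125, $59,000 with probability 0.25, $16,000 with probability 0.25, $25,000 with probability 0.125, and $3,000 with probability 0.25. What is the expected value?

EV = 0.125 × 108000 + 0.25 × 59000 + 0.25 × 16000 + 0.125 × 25000 + 0.25 × 3000 = 13500 + 14750 + 4000 + 3125 + 750 = 36125

$36,125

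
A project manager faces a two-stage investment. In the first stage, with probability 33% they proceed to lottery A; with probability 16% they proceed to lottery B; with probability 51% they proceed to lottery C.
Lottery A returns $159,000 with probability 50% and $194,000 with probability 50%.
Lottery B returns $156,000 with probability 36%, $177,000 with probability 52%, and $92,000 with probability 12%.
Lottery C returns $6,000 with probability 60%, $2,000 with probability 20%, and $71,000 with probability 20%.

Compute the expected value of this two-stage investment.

EV(A) = 0.5 × 159000 + 0.5 × 194000 = 79500 + 97000 = 176500
EV(B) = 0.36 × 156000 + 0.52 × 177000 + 0.12 × 92000 = 56160 + 92040 + 11040 = 159240
EV(C) = 0.6 × 6000 + 0.2 × 2000 + 0.2 × 71000 = 3600 + 400 + 14200 = 18200
Overall = 0.33 × 176500 + 0.16 × 159240 + 0.51 × 18200 = 58245 + 25478.4 + 9282 = 93005.4

$93,005.40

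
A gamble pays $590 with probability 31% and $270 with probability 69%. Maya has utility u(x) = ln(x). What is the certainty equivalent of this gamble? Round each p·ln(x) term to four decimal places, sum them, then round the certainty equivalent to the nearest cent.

E[u] = 0.31·ln(590) + 0.69·ln(270) = 1.9778 + 3.8629 = 5.8407
CE = e^5.8407 ≈ 344.02

$344.02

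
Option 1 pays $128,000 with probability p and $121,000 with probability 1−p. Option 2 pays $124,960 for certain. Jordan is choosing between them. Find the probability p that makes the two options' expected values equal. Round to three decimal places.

p·128000 + (1−p)·121000 = 124960
7000p + 121000 = 124960
p = (124960 − 121000) / 7000

p = 0.566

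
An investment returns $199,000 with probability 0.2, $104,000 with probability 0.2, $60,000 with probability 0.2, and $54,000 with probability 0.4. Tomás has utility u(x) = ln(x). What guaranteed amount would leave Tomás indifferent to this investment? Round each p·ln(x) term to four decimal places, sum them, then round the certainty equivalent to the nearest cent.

$81,609.42

E[u] = 0.2·ln(199000) + 0.2·ln(104000) + 0.2·ln(60000) + 0.4·ln(54000) = 2.4402 + 2.3104 + 2.2004 + 4.3587 = 11.3097
CE = e^11.3097 ≈ 81609.42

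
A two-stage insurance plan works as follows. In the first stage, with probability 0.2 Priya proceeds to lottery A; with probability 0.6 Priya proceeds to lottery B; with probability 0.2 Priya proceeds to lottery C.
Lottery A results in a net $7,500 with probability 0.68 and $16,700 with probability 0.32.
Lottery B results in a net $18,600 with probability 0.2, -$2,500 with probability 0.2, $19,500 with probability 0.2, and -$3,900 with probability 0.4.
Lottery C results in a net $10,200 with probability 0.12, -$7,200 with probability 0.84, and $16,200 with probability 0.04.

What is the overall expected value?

$4,589.60

EV(A) = 0.68 × 7500 + 0.32 × 16700 = 5100 + 5344 = 10444
EV(B) = 0.2 × 18600 + 0.2 × (-2500) + 0.2 × 19500 + 0.4 × (-3900) = 3720 − 500 + 3900 − 1560 = 5560
EV(C) = 0.12 × 10200 + 0.84 × (-7200) + 0.04 × 16200 = 1224 − 6048 + 648 = -4176
Overall = 0.2 × 10444 + 0.6 × 5560 + 0.2 × (-4176) = 2088.8 + 3336 − 835.2 = 4589.6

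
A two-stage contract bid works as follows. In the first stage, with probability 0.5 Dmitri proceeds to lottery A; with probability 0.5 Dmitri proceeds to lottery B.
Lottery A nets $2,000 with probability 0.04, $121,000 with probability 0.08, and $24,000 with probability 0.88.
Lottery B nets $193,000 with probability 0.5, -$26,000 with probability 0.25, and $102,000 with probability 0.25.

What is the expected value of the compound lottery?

EV(A) = 0.04 × 2000 + 0.08 × 121000 + 0.88 × 24000 = 80 + 9680 + 21120 = 30880
EV(B) = 0.5 × 193000 + 0.25 × (-26000) + 0.25 × 102000 = 96500 − 6500 + 25500 = 115500
Overall = 0.5 × 30880 + 0.5 × 115500 = 15440 + 57750 = 73190

$73,190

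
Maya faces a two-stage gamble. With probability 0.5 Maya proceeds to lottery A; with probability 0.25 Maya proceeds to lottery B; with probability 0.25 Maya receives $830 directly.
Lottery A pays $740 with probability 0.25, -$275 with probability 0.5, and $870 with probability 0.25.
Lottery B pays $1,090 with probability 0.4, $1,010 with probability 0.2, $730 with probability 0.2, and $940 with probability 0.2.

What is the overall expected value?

EV(A) = 0.25 × 740 + 0.5 × (-275) + 0.25 × 870 = 185 − 137.5 + 217.5 = 265
EV(B) = 0.4 × 1090 + 0.2 × 1010 + 0.2 × 730 + 0.2 × 940 = 436 + 202 + 146 + 188 = 972
Branch C: 830 (certain)
Overall = 0.5 × 265 + 0.25 × 972 + 0.25 × 830 = 132.5 + 243 + 207.5 = 583

$583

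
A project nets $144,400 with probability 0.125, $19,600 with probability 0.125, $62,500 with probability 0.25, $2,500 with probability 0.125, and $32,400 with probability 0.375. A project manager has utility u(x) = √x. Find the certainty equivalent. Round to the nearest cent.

E[u] = 0.125·√144400 + 0.125·√19600 + 0.25·√62500 + 0.125·√2500 + 0.375·√32400 = 0.125·380 + 0.125·140 + 0.25·250 + 0.125·50 + 0.375·180 = 201.25
CE = (201.25)² = 40501.5625

$40,501.56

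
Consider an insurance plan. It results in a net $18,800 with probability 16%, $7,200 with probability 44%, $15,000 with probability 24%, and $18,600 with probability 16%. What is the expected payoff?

EV = 0.16 × 18800 + 0.44 × 7200 + 0.24 × 15000 + 0.16 × 18600 = 3008 + 3168 + 3600 + 2976 = 12752

$12,752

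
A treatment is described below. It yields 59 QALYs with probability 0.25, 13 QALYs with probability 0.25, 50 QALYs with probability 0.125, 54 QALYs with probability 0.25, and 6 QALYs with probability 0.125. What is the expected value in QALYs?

38.5 QALYs

EV = 0.25 × 59 + 0.25 × 13 + 0.125 × 50 + 0.25 × 54 + 0.125 × 6 = 14.75 + 3.25 + 6.25 + 13.5 + 0.75 = 38.5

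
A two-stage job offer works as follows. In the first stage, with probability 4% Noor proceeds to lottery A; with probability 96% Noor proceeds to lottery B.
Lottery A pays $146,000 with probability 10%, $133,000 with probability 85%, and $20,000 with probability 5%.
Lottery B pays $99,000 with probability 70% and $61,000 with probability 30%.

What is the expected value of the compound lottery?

EV(A) = 0.1 × 146000 + 0.85 × 133000 + 0.05 × 20000 = 14600 + 113050 + 1000 = 128650
EV(B) = 0.7 × 99000 + 0.3 × 61000 = 69300 + 18300 = 87600
Overall = 0.04 × 128650 + 0.96 × 87600 = 5146 + 84096 = 89242

$89,242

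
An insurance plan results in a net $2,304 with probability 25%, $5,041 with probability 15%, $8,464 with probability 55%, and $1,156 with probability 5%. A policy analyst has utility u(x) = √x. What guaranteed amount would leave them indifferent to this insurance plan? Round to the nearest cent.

E[u] = 0.25·√2304 + 0.15·√5041 + 0.55·√8464 + 0.05·√1156 = 0.25·48 + 0.15·71 + 0.55·92 + 0.05·34 = 74.95
CE = (74.95)² = 5617.5025

$5,617.50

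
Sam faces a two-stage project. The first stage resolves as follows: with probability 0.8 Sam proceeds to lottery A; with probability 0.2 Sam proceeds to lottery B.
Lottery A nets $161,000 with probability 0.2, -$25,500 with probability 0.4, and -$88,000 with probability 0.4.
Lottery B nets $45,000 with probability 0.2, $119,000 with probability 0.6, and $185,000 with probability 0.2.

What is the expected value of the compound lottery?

EV(A) = 0.2 × 161000 + 0.4 × (-25500) + 0.4 × (-88000) = 32200 − 10200 − 35200 = -13200
EV(B) = 0.2 × 45000 + 0.6 × 119000 + 0.2 × 185000 = 9000 + 71400 + 37000 = 117400
Overall = 0.8 × (-13200) + 0.2 × 117400 = -10560 + 23480 = 12920

$12,920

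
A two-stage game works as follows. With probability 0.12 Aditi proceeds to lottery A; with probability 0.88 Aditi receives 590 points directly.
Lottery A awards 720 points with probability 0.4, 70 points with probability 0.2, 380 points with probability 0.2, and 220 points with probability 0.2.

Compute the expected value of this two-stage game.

569.84 points

EV(A) = 0.4 × 720 + 0.2 × 70 + 0.2 × 380 + 0.2 × 220 = 288 + 14 + 76 + 44 = 422
Branch B: 590 (certain)
Overall = 0.12 × 422 + 0.88 × 590 = 50.64 + 519.2 = 569.84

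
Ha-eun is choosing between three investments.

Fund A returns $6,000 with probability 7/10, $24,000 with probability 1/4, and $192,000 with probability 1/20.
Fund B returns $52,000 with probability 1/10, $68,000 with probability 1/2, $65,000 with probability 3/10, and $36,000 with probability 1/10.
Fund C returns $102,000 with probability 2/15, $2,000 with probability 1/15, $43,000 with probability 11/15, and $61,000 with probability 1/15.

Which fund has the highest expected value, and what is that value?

Fund A = 7/10 × 6000 + 1/4 × 24000 + 1/20 × 192000 = 4200 + 6000 + 9600 = 19800
Fund B = 1/10 × 52000 + 1/2 × 68000 + 3/10 × 65000 + 1/10 × 36000 = 5200 + 34000 + 19500 + 3600 = 62300
Fund C = 2/15 × 102000 + 1/15 × 2000 + 11/15 × 43000 + 1/15 × 61000 = 13600 + 133.3333 + 31533.3333 + 4066.6667 = 49333.3333

Fund B ($62,300)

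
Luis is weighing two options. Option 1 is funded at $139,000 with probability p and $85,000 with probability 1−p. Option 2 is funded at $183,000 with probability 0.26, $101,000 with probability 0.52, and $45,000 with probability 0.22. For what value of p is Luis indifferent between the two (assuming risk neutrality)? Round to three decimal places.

p = 0.463

EV(Option 2) = 0.26 × 183000 + 0.52 × 101000 + 0.22 × 45000 = 47580 + 52520 + 9900 = 110000
p·139000 + (1−p)·85000 = 110000
54000p + 85000 = 110000
p = (110000 − 85000) / 54000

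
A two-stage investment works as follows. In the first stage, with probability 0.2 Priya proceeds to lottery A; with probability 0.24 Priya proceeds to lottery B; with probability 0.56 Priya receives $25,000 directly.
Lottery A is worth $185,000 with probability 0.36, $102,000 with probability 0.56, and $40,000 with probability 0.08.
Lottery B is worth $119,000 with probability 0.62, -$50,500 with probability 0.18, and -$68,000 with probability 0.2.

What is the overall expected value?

$51,645.60

EV(A) = 0.36 × 185000 + 0.56 × 102000 + 0.08 × 40000 = 66600 + 57120 + 3200 = 126920
EV(B) = 0.62 × 119000 + 0.18 × (-50500) + 0.2 × (-68000) = 73780 − 9090 − 13600 = 51090
Branch C: 25000 (certain)
Overall = 0.2 × 126920 + 0.24 × 51090 + 0.56 × 25000 = 25384 + 12261.6 + 14000 = 51645.6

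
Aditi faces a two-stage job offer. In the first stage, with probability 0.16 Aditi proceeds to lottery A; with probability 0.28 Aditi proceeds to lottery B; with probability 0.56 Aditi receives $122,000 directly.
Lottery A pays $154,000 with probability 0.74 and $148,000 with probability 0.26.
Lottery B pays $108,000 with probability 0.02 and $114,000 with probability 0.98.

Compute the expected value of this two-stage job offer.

EV(A) = 0.74 × 154000 + 0.26 × 148000 = 113960 + 38480 = 152440
EV(B) = 0.02 × 108000 + 0.98 × 114000 = 2160 + 111720 = 113880
Branch C: 122000 (certain)
Overall = 0.16 × 152440 + 0.28 × 113880 + 0.56 × 122000 = 24390.4 + 31886.4 + 68320 = 124596.8

$124,596.80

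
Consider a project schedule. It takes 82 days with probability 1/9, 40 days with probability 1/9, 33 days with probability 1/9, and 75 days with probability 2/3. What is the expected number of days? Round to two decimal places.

67.22 days

EV = 1/9 × 82 + 1/9 × 40 + 1/9 × 33 + 2/3 × 75 = 9.1111 + 4.4444 + 3.6667 + 50 = 67.2222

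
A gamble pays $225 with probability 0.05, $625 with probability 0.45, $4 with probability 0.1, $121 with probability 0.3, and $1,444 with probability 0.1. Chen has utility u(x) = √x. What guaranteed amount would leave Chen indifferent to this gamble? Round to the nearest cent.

E[u] = 0.05·√225 + 0.45·√625 + 0.1·√4 + 0.3·√121 + 0.1·√1444 = 0.05·15 + 0.45·25 + 0.1·2 + 0.3·11 + 0.1·38 = 19.3
CE = (19.3)² = 372.49

$372.49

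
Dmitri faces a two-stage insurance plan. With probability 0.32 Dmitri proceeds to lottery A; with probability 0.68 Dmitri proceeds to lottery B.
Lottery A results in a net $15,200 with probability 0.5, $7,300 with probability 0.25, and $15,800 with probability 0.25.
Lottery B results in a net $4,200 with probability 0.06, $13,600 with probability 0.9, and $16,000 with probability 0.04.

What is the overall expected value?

$13,209.76

EV(A) = 0.5 × 15200 + 0.25 × 7300 + 0.25 × 15800 = 7600 + 1825 + 3950 = 13375
EV(B) = 0.06 × 4200 + 0.9 × 13600 + 0.04 × 16000 = 252 + 12240 + 640 = 13132
Overall = 0.32 × 13375 + 0.68 × 13132 = 4280 + 8929.76 = 13209.76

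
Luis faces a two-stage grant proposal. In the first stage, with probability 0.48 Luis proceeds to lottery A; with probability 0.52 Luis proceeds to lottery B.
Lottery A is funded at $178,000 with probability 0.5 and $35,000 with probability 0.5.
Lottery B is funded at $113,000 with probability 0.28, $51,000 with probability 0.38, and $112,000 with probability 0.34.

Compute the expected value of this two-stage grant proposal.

EV(A) = 0.5 × 178000 + 0.5 × 35000 = 89000 + 17500 = 106500
EV(B) = 0.28 × 113000 + 0.38 × 51000 + 0.34 × 112000 = 31640 + 19380 + 38080 = 89100
Overall = 0.48 × 106500 + 0.52 × 89100 = 51120 + 46332 = 97452

$97,452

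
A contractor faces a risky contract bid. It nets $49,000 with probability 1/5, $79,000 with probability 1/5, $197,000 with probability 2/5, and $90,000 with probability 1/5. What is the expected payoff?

$122,400

EV = 1/5 × 49000 + 1/5 × 79000 + 2/5 × 197000 + 1/5 × 90000 = 9800 + 15800 + 78800 + 18000 = 122400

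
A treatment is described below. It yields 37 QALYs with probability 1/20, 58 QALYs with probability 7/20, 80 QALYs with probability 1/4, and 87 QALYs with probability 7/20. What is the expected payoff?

72.6 QALYs

EV = 1/20 × 37 + 7/20 × 58 + 1/4 × 80 + 7/20 × 87 = 1.85 + 20.3 + 20 + 30.45 = 72.6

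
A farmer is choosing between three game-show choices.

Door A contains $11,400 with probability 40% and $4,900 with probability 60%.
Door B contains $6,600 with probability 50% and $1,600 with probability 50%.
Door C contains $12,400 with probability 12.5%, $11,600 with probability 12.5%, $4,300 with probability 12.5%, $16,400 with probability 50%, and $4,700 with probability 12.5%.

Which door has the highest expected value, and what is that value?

Door A = 0.4 × 11400 + 0.6 × 4900 = 4560 + 2940 = 7500
Door B = 0.5 × 6600 + 0.5 × 1600 = 3300 + 800 = 4100
Door C = 0.125 × 12400 + 0.125 × 11600 + 0.125 × 4300 + 0.5 × 16400 + 0.125 × 4700 = 1550 + 1450 + 537.5 + 8200 + 587.5 = 12325

Door C ($12,325)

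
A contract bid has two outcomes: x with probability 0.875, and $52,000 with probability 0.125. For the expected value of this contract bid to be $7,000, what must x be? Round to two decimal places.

x = $571.43

0.875·x + 0.125·52000 = 7000
0.875·x = 7000 − 6500 = 500
x = 500 / 0.875 = 571.4286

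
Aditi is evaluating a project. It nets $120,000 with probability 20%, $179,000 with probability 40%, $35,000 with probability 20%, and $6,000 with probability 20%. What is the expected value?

EV = 0.2 × 120000 + 0.4 × 179000 + 0.2 × 35000 + 0.2 × 6000 = 24000 + 71600 + 7000 + 1200 = 103800

$103,800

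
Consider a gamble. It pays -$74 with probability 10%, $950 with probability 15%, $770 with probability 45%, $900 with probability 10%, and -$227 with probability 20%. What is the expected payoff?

$526.20

EV = 0.1 × (-74) + 0.15 × 950 + 0.45 × 770 + 0.1 × 900 + 0.2 × (-227) = -7.4 + 142.5 + 346.5 + 90 − 45.4 = 526.2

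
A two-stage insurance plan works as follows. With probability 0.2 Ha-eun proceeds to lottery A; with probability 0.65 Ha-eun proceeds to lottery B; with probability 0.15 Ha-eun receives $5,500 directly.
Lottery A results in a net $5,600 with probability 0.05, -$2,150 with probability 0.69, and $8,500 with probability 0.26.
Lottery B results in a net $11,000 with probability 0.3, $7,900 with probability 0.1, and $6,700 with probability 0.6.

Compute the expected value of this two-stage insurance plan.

$6,297.80

EV(A) = 0.05 × 5600 + 0.69 × (-2150) + 0.26 × 8500 = 280 − 1483.5 + 2210 = 1006.5
EV(B) = 0.3 × 11000 + 0.1 × 7900 + 0.6 × 6700 = 3300 + 790 + 4020 = 8110
Branch C: 5500 (certain)
Overall = 0.2 × 1006.5 + 0.65 × 8110 + 0.15 × 5500 = 201.3 + 5271.5 + 825 = 6297.8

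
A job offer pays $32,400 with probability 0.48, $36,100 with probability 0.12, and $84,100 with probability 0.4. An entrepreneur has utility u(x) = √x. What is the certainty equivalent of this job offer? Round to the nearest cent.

$50,715.04

E[u] = 0.48·√32400 + 0.12·√36100 + 0.4·√84100 = 0.48·180 + 0.12·190 + 0.4·290 = 225.2
CE = (225.2)² = 50715.04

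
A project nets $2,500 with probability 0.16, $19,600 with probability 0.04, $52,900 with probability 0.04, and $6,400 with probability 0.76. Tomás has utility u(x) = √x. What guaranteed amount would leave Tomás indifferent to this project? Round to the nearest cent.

E[u] = 0.16·√2500 + 0.04·√19600 + 0.04·√52900 + 0.76·√6400 = 0.16·50 + 0.04·140 + 0.04·230 + 0.76·80 = 83.6
CE = (83.6)² = 6988.96

$6,988.96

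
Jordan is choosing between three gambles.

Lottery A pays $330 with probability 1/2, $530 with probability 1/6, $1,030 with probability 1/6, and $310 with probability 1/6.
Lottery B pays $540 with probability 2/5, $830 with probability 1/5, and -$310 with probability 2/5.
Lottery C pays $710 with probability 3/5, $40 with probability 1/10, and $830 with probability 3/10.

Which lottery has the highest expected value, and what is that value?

Lottery A = 1/2 × 330 + 1/6 × 530 + 1/6 × 1030 + 1/6 × 310 = 165 + 88.3333 + 171.6667 + 51.6667 = 476.6667
Lottery B = 2/5 × 540 + 1/5 × 830 + 2/5 × (-310) = 216 + 166 − 124 = 258
Lottery C = 3/5 × 710 + 1/10 × 40 + 3/10 × 830 = 426 + 4 + 249 = 679

Lottery C ($679)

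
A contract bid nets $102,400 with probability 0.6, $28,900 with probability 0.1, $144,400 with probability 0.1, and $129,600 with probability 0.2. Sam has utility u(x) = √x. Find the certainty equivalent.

$101,761

E[u] = 0.6·√102400 + 0.1·√28900 + 0.1·√144400 + 0.2·√129600 = 0.6·320 + 0.1·170 + 0.1·380 + 0.2·360 = 319
CE = (319)² = 101761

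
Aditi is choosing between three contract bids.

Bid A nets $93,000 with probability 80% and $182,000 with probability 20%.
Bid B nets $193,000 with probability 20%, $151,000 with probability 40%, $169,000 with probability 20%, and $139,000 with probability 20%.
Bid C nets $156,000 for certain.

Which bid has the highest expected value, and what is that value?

Bid A = 0.8 × 93000 + 0.2 × 182000 = 74400 + 36400 = 110800
Bid B = 0.2 × 193000 + 0.4 × 151000 + 0.2 × 169000 + 0.2 × 139000 = 38600 + 60400 + 33800 + 27800 = 160600
Bid C: 156000 (certain)

Bid B ($160,600)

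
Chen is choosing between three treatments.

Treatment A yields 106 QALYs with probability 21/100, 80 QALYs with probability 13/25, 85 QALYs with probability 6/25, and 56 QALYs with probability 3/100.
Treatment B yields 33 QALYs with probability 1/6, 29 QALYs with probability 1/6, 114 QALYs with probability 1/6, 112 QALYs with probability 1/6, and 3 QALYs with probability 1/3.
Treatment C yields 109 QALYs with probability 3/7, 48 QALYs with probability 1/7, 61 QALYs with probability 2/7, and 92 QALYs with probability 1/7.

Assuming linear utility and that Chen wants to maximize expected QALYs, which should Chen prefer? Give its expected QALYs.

Treatment A = 21/100 × 106 + 13/25 × 80 + 6/25 × 85 + 3/100 × 56 = 22.26 + 41.6 + 20.4 + 1.68 = 85.94
Treatment B = 1/6 × 33 + 1/6 × 29 + 1/6 × 114 + 1/6 × 112 + 1/3 × 3 = 5.5 + 4.8333 + 19 + 18.6667 + 1 = 49
Treatment C = 3/7 × 109 + 1/7 × 48 + 2/7 × 61 + 1/7 × 92 = 46.7143 + 6.8571 + 17.4286 + 13.1429 = 84.1429

Treatment A (85.94 QALYs)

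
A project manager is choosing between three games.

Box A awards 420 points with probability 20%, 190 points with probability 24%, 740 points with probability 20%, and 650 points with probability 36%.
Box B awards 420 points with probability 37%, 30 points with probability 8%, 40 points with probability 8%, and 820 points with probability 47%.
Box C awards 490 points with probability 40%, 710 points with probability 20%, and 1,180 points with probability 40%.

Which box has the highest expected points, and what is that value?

Box A = 0.2 × 420 + 0.24 × 190 + 0.2 × 740 + 0.36 × 650 = 84 + 45.6 + 148 + 234 = 511.6
Box B = 0.37 × 420 + 0.08 × 30 + 0.08 × 40 + 0.47 × 820 = 155.4 + 2.4 + 3.2 + 385.4 = 546.4
Box C = 0.4 × 490 + 0.2 × 710 + 0.4 × 1180 = 196 + 142 + 472 = 810

Box C (810 points)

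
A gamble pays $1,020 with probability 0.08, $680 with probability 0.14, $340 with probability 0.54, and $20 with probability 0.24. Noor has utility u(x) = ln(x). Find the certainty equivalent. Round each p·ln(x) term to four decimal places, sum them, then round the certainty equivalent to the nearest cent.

$207.24

E[u] = 0.08·ln(1020) + 0.14·ln(680) + 0.54·ln(340) + 0.24·ln(20) = 0.5542 + 0.9131 + 3.1476 + 0.7190 = 5.3339
CE = e^5.3339 ≈ 207.24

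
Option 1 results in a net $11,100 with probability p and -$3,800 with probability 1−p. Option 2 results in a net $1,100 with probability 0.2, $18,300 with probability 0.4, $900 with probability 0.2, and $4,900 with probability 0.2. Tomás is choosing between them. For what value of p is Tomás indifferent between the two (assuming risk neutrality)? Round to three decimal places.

p = 0.839

EV(Option 2) = 0.2 × 1100 + 0.4 × 18300 + 0.2 × 900 + 0.2 × 4900 = 220 + 7320 + 180 + 980 = 8700
p·11100 + (1−p)·(-3800) = 8700
14900p − 3800 = 8700
p = (8700 + 3800) / 14900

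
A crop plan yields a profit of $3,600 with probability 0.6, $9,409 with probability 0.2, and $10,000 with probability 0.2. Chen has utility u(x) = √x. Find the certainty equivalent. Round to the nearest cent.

E[u] = 0.6·√3600 + 0.2·√9409 + 0.2·√10000 = 0.6·60 + 0.2·97 + 0.2·100 = 75.4
CE = (75.4)² = 5685.16

$5,685.16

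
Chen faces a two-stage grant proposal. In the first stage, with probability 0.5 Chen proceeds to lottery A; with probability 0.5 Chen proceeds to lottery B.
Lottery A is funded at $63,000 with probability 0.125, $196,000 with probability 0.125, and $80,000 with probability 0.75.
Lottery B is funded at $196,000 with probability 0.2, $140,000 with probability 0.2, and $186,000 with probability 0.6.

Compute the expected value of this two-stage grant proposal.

$135,587.50

EV(A) = 0.125 × 63000 + 0.125 × 196000 + 0.75 × 80000 = 7875 + 24500 + 60000 = 92375
EV(B) = 0.2 × 196000 + 0.2 × 140000 + 0.6 × 186000 = 39200 + 28000 + 111600 = 178800
Overall = 0.5 × 92375 + 0.5 × 178800 = 46187.5 + 89400 = 135587.5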